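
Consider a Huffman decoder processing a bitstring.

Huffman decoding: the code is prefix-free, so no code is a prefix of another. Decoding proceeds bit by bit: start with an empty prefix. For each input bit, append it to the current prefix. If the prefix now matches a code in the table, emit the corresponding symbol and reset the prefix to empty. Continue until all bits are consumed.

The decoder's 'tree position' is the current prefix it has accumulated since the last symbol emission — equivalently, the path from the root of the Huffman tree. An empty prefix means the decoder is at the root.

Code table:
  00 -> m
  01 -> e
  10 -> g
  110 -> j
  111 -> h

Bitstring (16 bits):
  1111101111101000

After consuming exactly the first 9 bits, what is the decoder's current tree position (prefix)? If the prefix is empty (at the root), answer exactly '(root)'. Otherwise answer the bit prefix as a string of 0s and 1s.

Bit 0: prefix='1' (no match yet)
Bit 1: prefix='11' (no match yet)
Bit 2: prefix='111' -> emit 'h', reset
Bit 3: prefix='1' (no match yet)
Bit 4: prefix='11' (no match yet)
Bit 5: prefix='110' -> emit 'j', reset
Bit 6: prefix='1' (no match yet)
Bit 7: prefix='11' (no match yet)
Bit 8: prefix='111' -> emit 'h', reset

Answer: (root)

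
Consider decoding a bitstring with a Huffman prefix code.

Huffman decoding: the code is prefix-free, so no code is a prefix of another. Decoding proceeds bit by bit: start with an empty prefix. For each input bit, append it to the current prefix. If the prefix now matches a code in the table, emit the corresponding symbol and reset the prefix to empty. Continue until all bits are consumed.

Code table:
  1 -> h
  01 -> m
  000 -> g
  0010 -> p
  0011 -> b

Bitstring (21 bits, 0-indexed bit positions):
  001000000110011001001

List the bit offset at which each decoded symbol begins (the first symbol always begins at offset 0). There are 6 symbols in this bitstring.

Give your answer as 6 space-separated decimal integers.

Answer: 0 4 7 11 15 19

Derivation:
Bit 0: prefix='0' (no match yet)
Bit 1: prefix='00' (no match yet)
Bit 2: prefix='001' (no match yet)
Bit 3: prefix='0010' -> emit 'p', reset
Bit 4: prefix='0' (no match yet)
Bit 5: prefix='00' (no match yet)
Bit 6: prefix='000' -> emit 'g', reset
Bit 7: prefix='0' (no match yet)
Bit 8: prefix='00' (no match yet)
Bit 9: prefix='001' (no match yet)
Bit 10: prefix='0011' -> emit 'b', reset
Bit 11: prefix='0' (no match yet)
Bit 12: prefix='00' (no match yet)
Bit 13: prefix='001' (no match yet)
Bit 14: prefix='0011' -> emit 'b', reset
Bit 15: prefix='0' (no match yet)
Bit 16: prefix='00' (no match yet)
Bit 17: prefix='001' (no match yet)
Bit 18: prefix='0010' -> emit 'p', reset
Bit 19: prefix='0' (no match yet)
Bit 20: prefix='01' -> emit 'm', reset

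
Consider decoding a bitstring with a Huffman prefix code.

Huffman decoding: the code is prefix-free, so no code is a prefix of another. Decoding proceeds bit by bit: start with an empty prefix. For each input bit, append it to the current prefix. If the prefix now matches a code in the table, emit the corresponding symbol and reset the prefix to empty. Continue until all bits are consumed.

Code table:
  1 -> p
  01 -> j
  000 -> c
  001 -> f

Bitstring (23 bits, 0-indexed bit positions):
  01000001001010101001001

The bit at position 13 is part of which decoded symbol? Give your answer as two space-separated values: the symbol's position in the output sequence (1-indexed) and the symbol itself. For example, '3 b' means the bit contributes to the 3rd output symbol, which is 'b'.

Bit 0: prefix='0' (no match yet)
Bit 1: prefix='01' -> emit 'j', reset
Bit 2: prefix='0' (no match yet)
Bit 3: prefix='00' (no match yet)
Bit 4: prefix='000' -> emit 'c', reset
Bit 5: prefix='0' (no match yet)
Bit 6: prefix='00' (no match yet)
Bit 7: prefix='001' -> emit 'f', reset
Bit 8: prefix='0' (no match yet)
Bit 9: prefix='00' (no match yet)
Bit 10: prefix='001' -> emit 'f', reset
Bit 11: prefix='0' (no match yet)
Bit 12: prefix='01' -> emit 'j', reset
Bit 13: prefix='0' (no match yet)
Bit 14: prefix='01' -> emit 'j', reset
Bit 15: prefix='0' (no match yet)
Bit 16: prefix='01' -> emit 'j', reset
Bit 17: prefix='0' (no match yet)

Answer: 6 j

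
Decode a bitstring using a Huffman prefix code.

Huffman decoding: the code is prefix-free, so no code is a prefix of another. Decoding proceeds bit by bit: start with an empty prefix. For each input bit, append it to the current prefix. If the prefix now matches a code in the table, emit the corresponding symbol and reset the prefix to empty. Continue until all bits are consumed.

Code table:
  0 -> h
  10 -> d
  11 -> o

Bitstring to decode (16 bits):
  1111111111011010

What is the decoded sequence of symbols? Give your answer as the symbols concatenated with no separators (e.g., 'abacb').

Bit 0: prefix='1' (no match yet)
Bit 1: prefix='11' -> emit 'o', reset
Bit 2: prefix='1' (no match yet)
Bit 3: prefix='11' -> emit 'o', reset
Bit 4: prefix='1' (no match yet)
Bit 5: prefix='11' -> emit 'o', reset
Bit 6: prefix='1' (no match yet)
Bit 7: prefix='11' -> emit 'o', reset
Bit 8: prefix='1' (no match yet)
Bit 9: prefix='11' -> emit 'o', reset
Bit 10: prefix='0' -> emit 'h', reset
Bit 11: prefix='1' (no match yet)
Bit 12: prefix='11' -> emit 'o', reset
Bit 13: prefix='0' -> emit 'h', reset
Bit 14: prefix='1' (no match yet)
Bit 15: prefix='10' -> emit 'd', reset

Answer: ooooohohd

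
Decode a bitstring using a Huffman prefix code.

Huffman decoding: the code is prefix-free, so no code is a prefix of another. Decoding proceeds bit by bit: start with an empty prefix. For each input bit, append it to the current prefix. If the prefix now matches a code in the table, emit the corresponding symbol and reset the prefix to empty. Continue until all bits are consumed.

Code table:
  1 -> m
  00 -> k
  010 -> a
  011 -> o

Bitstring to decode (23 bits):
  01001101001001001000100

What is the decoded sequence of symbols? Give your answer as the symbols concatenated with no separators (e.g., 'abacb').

Bit 0: prefix='0' (no match yet)
Bit 1: prefix='01' (no match yet)
Bit 2: prefix='010' -> emit 'a', reset
Bit 3: prefix='0' (no match yet)
Bit 4: prefix='01' (no match yet)
Bit 5: prefix='011' -> emit 'o', reset
Bit 6: prefix='0' (no match yet)
Bit 7: prefix='01' (no match yet)
Bit 8: prefix='010' -> emit 'a', reset
Bit 9: prefix='0' (no match yet)
Bit 10: prefix='01' (no match yet)
Bit 11: prefix='010' -> emit 'a', reset
Bit 12: prefix='0' (no match yet)
Bit 13: prefix='01' (no match yet)
Bit 14: prefix='010' -> emit 'a', reset
Bit 15: prefix='0' (no match yet)
Bit 16: prefix='01' (no match yet)
Bit 17: prefix='010' -> emit 'a', reset
Bit 18: prefix='0' (no match yet)
Bit 19: prefix='00' -> emit 'k', reset
Bit 20: prefix='1' -> emit 'm', reset
Bit 21: prefix='0' (no match yet)
Bit 22: prefix='00' -> emit 'k', reset

Answer: aoaaaakmk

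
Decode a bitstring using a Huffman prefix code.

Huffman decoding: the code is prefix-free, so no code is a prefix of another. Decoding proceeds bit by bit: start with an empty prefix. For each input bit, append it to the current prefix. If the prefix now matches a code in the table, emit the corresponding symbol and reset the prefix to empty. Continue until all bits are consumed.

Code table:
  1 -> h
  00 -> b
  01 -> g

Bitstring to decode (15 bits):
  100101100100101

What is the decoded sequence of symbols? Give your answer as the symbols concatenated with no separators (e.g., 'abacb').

Bit 0: prefix='1' -> emit 'h', reset
Bit 1: prefix='0' (no match yet)
Bit 2: prefix='00' -> emit 'b', reset
Bit 3: prefix='1' -> emit 'h', reset
Bit 4: prefix='0' (no match yet)
Bit 5: prefix='01' -> emit 'g', reset
Bit 6: prefix='1' -> emit 'h', reset
Bit 7: prefix='0' (no match yet)
Bit 8: prefix='00' -> emit 'b', reset
Bit 9: prefix='1' -> emit 'h', reset
Bit 10: prefix='0' (no match yet)
Bit 11: prefix='00' -> emit 'b', reset
Bit 12: prefix='1' -> emit 'h', reset
Bit 13: prefix='0' (no match yet)
Bit 14: prefix='01' -> emit 'g', reset

Answer: hbhghbhbhg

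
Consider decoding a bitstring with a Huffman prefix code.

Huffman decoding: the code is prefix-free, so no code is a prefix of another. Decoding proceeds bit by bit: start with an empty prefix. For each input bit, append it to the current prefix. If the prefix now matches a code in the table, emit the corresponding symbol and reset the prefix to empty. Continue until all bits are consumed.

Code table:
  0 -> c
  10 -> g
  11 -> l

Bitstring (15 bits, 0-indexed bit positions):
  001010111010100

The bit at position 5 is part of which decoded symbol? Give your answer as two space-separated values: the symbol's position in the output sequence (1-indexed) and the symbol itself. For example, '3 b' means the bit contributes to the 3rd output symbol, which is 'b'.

Bit 0: prefix='0' -> emit 'c', reset
Bit 1: prefix='0' -> emit 'c', reset
Bit 2: prefix='1' (no match yet)
Bit 3: prefix='10' -> emit 'g', reset
Bit 4: prefix='1' (no match yet)
Bit 5: prefix='10' -> emit 'g', reset
Bit 6: prefix='1' (no match yet)
Bit 7: prefix='11' -> emit 'l', reset
Bit 8: prefix='1' (no match yet)
Bit 9: prefix='10' -> emit 'g', reset

Answer: 4 g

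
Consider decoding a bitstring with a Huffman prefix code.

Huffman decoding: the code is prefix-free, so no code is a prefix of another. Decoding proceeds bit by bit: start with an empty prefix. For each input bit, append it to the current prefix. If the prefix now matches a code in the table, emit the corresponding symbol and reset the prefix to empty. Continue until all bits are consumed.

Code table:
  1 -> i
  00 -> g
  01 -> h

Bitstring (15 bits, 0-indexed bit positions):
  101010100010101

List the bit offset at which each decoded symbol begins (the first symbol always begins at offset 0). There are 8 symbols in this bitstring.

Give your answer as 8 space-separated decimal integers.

Answer: 0 1 3 5 7 9 11 13

Derivation:
Bit 0: prefix='1' -> emit 'i', reset
Bit 1: prefix='0' (no match yet)
Bit 2: prefix='01' -> emit 'h', reset
Bit 3: prefix='0' (no match yet)
Bit 4: prefix='01' -> emit 'h', reset
Bit 5: prefix='0' (no match yet)
Bit 6: prefix='01' -> emit 'h', reset
Bit 7: prefix='0' (no match yet)
Bit 8: prefix='00' -> emit 'g', reset
Bit 9: prefix='0' (no match yet)
Bit 10: prefix='01' -> emit 'h', reset
Bit 11: prefix='0' (no match yet)
Bit 12: prefix='01' -> emit 'h', reset
Bit 13: prefix='0' (no match yet)
Bit 14: prefix='01' -> emit 'h', reset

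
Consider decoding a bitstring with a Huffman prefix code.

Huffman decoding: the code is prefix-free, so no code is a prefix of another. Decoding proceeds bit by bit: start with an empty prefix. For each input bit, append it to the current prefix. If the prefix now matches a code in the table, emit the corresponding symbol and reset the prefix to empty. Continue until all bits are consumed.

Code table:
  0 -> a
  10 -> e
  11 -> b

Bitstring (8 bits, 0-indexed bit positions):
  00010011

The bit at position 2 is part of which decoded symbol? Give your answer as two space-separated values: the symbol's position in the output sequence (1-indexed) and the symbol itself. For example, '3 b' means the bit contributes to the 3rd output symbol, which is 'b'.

Answer: 3 a

Derivation:
Bit 0: prefix='0' -> emit 'a', reset
Bit 1: prefix='0' -> emit 'a', reset
Bit 2: prefix='0' -> emit 'a', reset
Bit 3: prefix='1' (no match yet)
Bit 4: prefix='10' -> emit 'e', reset
Bit 5: prefix='0' -> emit 'a', reset
Bit 6: prefix='1' (no match yet)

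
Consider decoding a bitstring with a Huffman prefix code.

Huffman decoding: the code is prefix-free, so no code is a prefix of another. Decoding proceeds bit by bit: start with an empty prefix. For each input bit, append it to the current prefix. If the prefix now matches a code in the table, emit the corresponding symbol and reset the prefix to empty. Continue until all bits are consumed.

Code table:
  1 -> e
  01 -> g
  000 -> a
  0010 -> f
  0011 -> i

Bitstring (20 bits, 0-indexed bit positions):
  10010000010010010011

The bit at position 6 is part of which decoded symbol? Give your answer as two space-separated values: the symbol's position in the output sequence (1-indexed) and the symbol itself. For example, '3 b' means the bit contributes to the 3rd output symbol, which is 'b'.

Bit 0: prefix='1' -> emit 'e', reset
Bit 1: prefix='0' (no match yet)
Bit 2: prefix='00' (no match yet)
Bit 3: prefix='001' (no match yet)
Bit 4: prefix='0010' -> emit 'f', reset
Bit 5: prefix='0' (no match yet)
Bit 6: prefix='00' (no match yet)
Bit 7: prefix='000' -> emit 'a', reset
Bit 8: prefix='0' (no match yet)
Bit 9: prefix='01' -> emit 'g', reset
Bit 10: prefix='0' (no match yet)

Answer: 3 a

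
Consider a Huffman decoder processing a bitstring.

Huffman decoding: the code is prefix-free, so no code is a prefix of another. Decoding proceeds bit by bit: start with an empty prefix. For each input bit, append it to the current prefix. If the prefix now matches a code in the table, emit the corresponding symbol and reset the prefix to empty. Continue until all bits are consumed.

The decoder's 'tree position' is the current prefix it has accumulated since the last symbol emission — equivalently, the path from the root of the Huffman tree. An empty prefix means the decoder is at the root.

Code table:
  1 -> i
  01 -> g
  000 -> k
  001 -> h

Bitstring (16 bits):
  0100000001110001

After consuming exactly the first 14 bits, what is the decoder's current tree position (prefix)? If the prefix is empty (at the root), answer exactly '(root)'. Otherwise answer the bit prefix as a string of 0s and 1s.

Bit 0: prefix='0' (no match yet)
Bit 1: prefix='01' -> emit 'g', reset
Bit 2: prefix='0' (no match yet)
Bit 3: prefix='00' (no match yet)
Bit 4: prefix='000' -> emit 'k', reset
Bit 5: prefix='0' (no match yet)
Bit 6: prefix='00' (no match yet)
Bit 7: prefix='000' -> emit 'k', reset
Bit 8: prefix='0' (no match yet)
Bit 9: prefix='01' -> emit 'g', reset
Bit 10: prefix='1' -> emit 'i', reset
Bit 11: prefix='1' -> emit 'i', reset
Bit 12: prefix='0' (no match yet)
Bit 13: prefix='00' (no match yet)

Answer: 00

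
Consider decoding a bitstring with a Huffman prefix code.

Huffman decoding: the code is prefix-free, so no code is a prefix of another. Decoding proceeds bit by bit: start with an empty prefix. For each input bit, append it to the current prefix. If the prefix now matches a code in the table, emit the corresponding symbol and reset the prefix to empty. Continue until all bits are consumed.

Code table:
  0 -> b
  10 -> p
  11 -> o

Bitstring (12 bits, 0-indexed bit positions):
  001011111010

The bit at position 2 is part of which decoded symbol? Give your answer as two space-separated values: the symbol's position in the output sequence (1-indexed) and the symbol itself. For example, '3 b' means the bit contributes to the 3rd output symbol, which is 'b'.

Bit 0: prefix='0' -> emit 'b', reset
Bit 1: prefix='0' -> emit 'b', reset
Bit 2: prefix='1' (no match yet)
Bit 3: prefix='10' -> emit 'p', reset
Bit 4: prefix='1' (no match yet)
Bit 5: prefix='11' -> emit 'o', reset
Bit 6: prefix='1' (no match yet)

Answer: 3 p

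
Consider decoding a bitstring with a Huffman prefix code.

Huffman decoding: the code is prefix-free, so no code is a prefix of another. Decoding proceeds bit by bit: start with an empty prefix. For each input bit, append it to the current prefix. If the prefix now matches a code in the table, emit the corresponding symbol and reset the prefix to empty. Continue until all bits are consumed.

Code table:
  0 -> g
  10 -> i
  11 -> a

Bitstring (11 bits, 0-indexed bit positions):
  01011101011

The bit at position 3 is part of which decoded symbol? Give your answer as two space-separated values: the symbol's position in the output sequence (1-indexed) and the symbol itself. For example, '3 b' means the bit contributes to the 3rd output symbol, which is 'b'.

Answer: 3 a

Derivation:
Bit 0: prefix='0' -> emit 'g', reset
Bit 1: prefix='1' (no match yet)
Bit 2: prefix='10' -> emit 'i', reset
Bit 3: prefix='1' (no match yet)
Bit 4: prefix='11' -> emit 'a', reset
Bit 5: prefix='1' (no match yet)
Bit 6: prefix='10' -> emit 'i', reset
Bit 7: prefix='1' (no match yet)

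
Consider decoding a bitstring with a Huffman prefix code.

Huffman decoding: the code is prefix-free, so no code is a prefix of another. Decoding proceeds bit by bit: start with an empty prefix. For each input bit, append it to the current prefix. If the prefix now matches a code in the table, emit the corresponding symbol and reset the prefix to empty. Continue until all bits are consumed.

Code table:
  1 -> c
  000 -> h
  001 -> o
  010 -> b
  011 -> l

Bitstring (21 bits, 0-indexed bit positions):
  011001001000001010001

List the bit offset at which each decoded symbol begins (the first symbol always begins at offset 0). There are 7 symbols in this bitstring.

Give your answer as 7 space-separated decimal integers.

Bit 0: prefix='0' (no match yet)
Bit 1: prefix='01' (no match yet)
Bit 2: prefix='011' -> emit 'l', reset
Bit 3: prefix='0' (no match yet)
Bit 4: prefix='00' (no match yet)
Bit 5: prefix='001' -> emit 'o', reset
Bit 6: prefix='0' (no match yet)
Bit 7: prefix='00' (no match yet)
Bit 8: prefix='001' -> emit 'o', reset
Bit 9: prefix='0' (no match yet)
Bit 10: prefix='00' (no match yet)
Bit 11: prefix='000' -> emit 'h', reset
Bit 12: prefix='0' (no match yet)
Bit 13: prefix='00' (no match yet)
Bit 14: prefix='001' -> emit 'o', reset
Bit 15: prefix='0' (no match yet)
Bit 16: prefix='01' (no match yet)
Bit 17: prefix='010' -> emit 'b', reset
Bit 18: prefix='0' (no match yet)
Bit 19: prefix='00' (no match yet)
Bit 20: prefix='001' -> emit 'o', reset

Answer: 0 3 6 9 12 15 18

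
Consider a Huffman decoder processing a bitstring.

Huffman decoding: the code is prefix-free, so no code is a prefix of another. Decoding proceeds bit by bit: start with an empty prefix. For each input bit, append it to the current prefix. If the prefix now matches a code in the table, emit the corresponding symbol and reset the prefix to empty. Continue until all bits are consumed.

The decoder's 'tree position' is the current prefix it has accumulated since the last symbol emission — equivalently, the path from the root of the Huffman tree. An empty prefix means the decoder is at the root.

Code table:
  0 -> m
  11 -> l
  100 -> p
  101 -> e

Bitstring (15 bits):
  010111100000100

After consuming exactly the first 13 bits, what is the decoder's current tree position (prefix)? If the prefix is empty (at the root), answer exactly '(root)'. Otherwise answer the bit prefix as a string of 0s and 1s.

Bit 0: prefix='0' -> emit 'm', reset
Bit 1: prefix='1' (no match yet)
Bit 2: prefix='10' (no match yet)
Bit 3: prefix='101' -> emit 'e', reset
Bit 4: prefix='1' (no match yet)
Bit 5: prefix='11' -> emit 'l', reset
Bit 6: prefix='1' (no match yet)
Bit 7: prefix='10' (no match yet)
Bit 8: prefix='100' -> emit 'p', reset
Bit 9: prefix='0' -> emit 'm', reset
Bit 10: prefix='0' -> emit 'm', reset
Bit 11: prefix='0' -> emit 'm', reset
Bit 12: prefix='1' (no match yet)

Answer: 1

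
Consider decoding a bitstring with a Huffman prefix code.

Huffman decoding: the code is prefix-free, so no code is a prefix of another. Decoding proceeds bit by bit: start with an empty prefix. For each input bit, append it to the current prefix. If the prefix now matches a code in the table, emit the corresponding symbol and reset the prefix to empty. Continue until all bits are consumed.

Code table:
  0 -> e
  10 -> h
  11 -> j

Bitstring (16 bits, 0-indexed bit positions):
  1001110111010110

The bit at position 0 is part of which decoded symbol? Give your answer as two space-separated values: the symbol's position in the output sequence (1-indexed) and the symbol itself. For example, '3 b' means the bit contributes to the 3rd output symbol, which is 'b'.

Answer: 1 h

Derivation:
Bit 0: prefix='1' (no match yet)
Bit 1: prefix='10' -> emit 'h', reset
Bit 2: prefix='0' -> emit 'e', reset
Bit 3: prefix='1' (no match yet)
Bit 4: prefix='11' -> emit 'j', reset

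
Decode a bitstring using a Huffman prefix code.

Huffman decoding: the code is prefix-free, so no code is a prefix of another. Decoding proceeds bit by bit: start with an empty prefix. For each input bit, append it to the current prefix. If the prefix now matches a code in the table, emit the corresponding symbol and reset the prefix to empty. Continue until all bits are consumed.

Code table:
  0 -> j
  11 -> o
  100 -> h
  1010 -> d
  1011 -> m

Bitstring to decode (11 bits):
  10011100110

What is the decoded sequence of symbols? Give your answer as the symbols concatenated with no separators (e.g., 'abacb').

Bit 0: prefix='1' (no match yet)
Bit 1: prefix='10' (no match yet)
Bit 2: prefix='100' -> emit 'h', reset
Bit 3: prefix='1' (no match yet)
Bit 4: prefix='11' -> emit 'o', reset
Bit 5: prefix='1' (no match yet)
Bit 6: prefix='10' (no match yet)
Bit 7: prefix='100' -> emit 'h', reset
Bit 8: prefix='1' (no match yet)
Bit 9: prefix='11' -> emit 'o', reset
Bit 10: prefix='0' -> emit 'j', reset

Answer: hohoj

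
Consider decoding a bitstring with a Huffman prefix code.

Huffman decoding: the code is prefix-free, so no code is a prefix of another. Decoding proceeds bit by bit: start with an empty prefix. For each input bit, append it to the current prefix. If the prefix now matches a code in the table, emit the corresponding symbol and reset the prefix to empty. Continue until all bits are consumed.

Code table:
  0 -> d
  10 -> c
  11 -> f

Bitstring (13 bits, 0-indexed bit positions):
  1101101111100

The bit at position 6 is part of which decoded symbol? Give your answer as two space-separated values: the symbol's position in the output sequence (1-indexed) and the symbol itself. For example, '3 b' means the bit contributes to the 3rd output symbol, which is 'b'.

Bit 0: prefix='1' (no match yet)
Bit 1: prefix='11' -> emit 'f', reset
Bit 2: prefix='0' -> emit 'd', reset
Bit 3: prefix='1' (no match yet)
Bit 4: prefix='11' -> emit 'f', reset
Bit 5: prefix='0' -> emit 'd', reset
Bit 6: prefix='1' (no match yet)
Bit 7: prefix='11' -> emit 'f', reset
Bit 8: prefix='1' (no match yet)
Bit 9: prefix='11' -> emit 'f', reset
Bit 10: prefix='1' (no match yet)

Answer: 5 f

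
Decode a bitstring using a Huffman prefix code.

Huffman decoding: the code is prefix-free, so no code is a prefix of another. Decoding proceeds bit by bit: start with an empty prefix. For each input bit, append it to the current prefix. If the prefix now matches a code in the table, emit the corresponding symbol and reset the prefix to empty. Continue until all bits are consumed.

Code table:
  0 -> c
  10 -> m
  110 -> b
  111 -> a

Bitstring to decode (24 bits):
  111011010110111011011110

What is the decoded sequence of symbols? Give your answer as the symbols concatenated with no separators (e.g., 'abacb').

Answer: acbmbacbam

Derivation:
Bit 0: prefix='1' (no match yet)
Bit 1: prefix='11' (no match yet)
Bit 2: prefix='111' -> emit 'a', reset
Bit 3: prefix='0' -> emit 'c', reset
Bit 4: prefix='1' (no match yet)
Bit 5: prefix='11' (no match yet)
Bit 6: prefix='110' -> emit 'b', reset
Bit 7: prefix='1' (no match yet)
Bit 8: prefix='10' -> emit 'm', reset
Bit 9: prefix='1' (no match yet)
Bit 10: prefix='11' (no match yet)
Bit 11: prefix='110' -> emit 'b', reset
Bit 12: prefix='1' (no match yet)
Bit 13: prefix='11' (no match yet)
Bit 14: prefix='111' -> emit 'a', reset
Bit 15: prefix='0' -> emit 'c', reset
Bit 16: prefix='1' (no match yet)
Bit 17: prefix='11' (no match yet)
Bit 18: prefix='110' -> emit 'b', reset
Bit 19: prefix='1' (no match yet)
Bit 20: prefix='11' (no match yet)
Bit 21: prefix='111' -> emit 'a', reset
Bit 22: prefix='1' (no match yet)
Bit 23: prefix='10' -> emit 'm', reset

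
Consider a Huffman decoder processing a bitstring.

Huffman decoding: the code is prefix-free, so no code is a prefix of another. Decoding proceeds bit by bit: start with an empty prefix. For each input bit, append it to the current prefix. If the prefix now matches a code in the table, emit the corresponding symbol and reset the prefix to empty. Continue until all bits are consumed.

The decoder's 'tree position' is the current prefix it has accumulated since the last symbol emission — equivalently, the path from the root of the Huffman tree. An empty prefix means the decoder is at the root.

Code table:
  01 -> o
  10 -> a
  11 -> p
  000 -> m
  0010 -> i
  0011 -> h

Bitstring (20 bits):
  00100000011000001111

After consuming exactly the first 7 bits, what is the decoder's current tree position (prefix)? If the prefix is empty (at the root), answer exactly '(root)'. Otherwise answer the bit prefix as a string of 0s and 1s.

Answer: (root)

Derivation:
Bit 0: prefix='0' (no match yet)
Bit 1: prefix='00' (no match yet)
Bit 2: prefix='001' (no match yet)
Bit 3: prefix='0010' -> emit 'i', reset
Bit 4: prefix='0' (no match yet)
Bit 5: prefix='00' (no match yet)
Bit 6: prefix='000' -> emit 'm', reset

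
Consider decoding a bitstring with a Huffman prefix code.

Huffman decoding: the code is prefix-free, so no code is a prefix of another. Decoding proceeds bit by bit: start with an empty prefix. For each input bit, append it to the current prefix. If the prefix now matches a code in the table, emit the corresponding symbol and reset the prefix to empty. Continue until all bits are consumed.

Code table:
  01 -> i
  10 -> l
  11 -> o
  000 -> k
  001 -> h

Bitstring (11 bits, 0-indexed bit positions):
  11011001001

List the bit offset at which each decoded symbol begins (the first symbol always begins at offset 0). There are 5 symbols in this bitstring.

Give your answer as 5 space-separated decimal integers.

Answer: 0 2 4 6 8

Derivation:
Bit 0: prefix='1' (no match yet)
Bit 1: prefix='11' -> emit 'o', reset
Bit 2: prefix='0' (no match yet)
Bit 3: prefix='01' -> emit 'i', reset
Bit 4: prefix='1' (no match yet)
Bit 5: prefix='10' -> emit 'l', reset
Bit 6: prefix='0' (no match yet)
Bit 7: prefix='01' -> emit 'i', reset
Bit 8: prefix='0' (no match yet)
Bit 9: prefix='00' (no match yet)
Bit 10: prefix='001' -> emit 'h', reset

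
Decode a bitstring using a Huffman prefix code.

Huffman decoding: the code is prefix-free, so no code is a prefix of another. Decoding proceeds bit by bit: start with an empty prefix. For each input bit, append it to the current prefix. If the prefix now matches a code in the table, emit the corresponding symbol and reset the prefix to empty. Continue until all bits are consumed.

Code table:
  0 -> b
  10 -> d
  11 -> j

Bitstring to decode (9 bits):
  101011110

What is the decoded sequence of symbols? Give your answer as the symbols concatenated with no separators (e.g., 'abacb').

Answer: ddjjb

Derivation:
Bit 0: prefix='1' (no match yet)
Bit 1: prefix='10' -> emit 'd', reset
Bit 2: prefix='1' (no match yet)
Bit 3: prefix='10' -> emit 'd', reset
Bit 4: prefix='1' (no match yet)
Bit 5: prefix='11' -> emit 'j', reset
Bit 6: prefix='1' (no match yet)
Bit 7: prefix='11' -> emit 'j', reset
Bit 8: prefix='0' -> emit 'b', reset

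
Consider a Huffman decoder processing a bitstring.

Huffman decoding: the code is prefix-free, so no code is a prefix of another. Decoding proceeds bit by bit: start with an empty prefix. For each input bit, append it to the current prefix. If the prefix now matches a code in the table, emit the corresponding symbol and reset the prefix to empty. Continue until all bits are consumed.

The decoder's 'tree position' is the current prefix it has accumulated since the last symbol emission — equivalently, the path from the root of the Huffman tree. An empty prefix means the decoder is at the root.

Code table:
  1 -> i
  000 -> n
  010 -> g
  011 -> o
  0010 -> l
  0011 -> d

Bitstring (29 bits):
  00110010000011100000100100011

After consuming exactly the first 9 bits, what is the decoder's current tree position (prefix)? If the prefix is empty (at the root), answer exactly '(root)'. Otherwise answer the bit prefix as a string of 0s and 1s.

Answer: 0

Derivation:
Bit 0: prefix='0' (no match yet)
Bit 1: prefix='00' (no match yet)
Bit 2: prefix='001' (no match yet)
Bit 3: prefix='0011' -> emit 'd', reset
Bit 4: prefix='0' (no match yet)
Bit 5: prefix='00' (no match yet)
Bit 6: prefix='001' (no match yet)
Bit 7: prefix='0010' -> emit 'l', reset
Bit 8: prefix='0' (no match yet)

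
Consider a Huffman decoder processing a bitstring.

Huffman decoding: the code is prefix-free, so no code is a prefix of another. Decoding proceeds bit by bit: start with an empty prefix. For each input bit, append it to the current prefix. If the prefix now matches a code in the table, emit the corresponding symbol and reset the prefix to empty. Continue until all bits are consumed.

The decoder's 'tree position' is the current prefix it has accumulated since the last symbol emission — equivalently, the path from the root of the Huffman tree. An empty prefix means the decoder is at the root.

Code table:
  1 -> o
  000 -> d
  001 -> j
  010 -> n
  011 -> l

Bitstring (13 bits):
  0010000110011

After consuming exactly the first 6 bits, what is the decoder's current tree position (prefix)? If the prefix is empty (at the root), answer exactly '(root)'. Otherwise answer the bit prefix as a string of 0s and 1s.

Answer: (root)

Derivation:
Bit 0: prefix='0' (no match yet)
Bit 1: prefix='00' (no match yet)
Bit 2: prefix='001' -> emit 'j', reset
Bit 3: prefix='0' (no match yet)
Bit 4: prefix='00' (no match yet)
Bit 5: prefix='000' -> emit 'd', reset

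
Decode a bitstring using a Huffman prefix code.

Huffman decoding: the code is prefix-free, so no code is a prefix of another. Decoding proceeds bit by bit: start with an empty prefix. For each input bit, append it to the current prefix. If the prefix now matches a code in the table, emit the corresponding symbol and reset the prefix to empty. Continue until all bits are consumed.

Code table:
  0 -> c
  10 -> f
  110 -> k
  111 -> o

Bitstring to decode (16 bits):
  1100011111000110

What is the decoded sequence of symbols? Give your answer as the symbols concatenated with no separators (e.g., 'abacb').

Bit 0: prefix='1' (no match yet)
Bit 1: prefix='11' (no match yet)
Bit 2: prefix='110' -> emit 'k', reset
Bit 3: prefix='0' -> emit 'c', reset
Bit 4: prefix='0' -> emit 'c', reset
Bit 5: prefix='1' (no match yet)
Bit 6: prefix='11' (no match yet)
Bit 7: prefix='111' -> emit 'o', reset
Bit 8: prefix='1' (no match yet)
Bit 9: prefix='11' (no match yet)
Bit 10: prefix='110' -> emit 'k', reset
Bit 11: prefix='0' -> emit 'c', reset
Bit 12: prefix='0' -> emit 'c', reset
Bit 13: prefix='1' (no match yet)
Bit 14: prefix='11' (no match yet)
Bit 15: prefix='110' -> emit 'k', reset

Answer: kccokcck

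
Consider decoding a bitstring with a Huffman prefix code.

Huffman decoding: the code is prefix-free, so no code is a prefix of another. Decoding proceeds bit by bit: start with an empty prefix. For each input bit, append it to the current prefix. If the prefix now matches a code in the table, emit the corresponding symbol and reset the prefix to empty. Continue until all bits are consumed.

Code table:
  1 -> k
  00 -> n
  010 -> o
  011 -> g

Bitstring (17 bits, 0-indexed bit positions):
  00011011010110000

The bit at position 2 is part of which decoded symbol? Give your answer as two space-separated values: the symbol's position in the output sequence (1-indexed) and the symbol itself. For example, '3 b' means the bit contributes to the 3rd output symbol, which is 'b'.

Answer: 2 g

Derivation:
Bit 0: prefix='0' (no match yet)
Bit 1: prefix='00' -> emit 'n', reset
Bit 2: prefix='0' (no match yet)
Bit 3: prefix='01' (no match yet)
Bit 4: prefix='011' -> emit 'g', reset
Bit 5: prefix='0' (no match yet)
Bit 6: prefix='01' (no match yet)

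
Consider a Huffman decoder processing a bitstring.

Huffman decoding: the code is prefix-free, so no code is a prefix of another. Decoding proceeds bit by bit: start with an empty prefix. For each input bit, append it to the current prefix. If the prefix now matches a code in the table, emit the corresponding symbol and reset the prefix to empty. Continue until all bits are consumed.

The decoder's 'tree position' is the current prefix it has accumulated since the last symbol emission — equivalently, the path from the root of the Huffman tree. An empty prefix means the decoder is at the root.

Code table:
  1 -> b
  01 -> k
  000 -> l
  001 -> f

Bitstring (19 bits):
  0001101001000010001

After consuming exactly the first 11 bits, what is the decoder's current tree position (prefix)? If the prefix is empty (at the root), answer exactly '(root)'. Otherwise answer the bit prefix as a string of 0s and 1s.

Bit 0: prefix='0' (no match yet)
Bit 1: prefix='00' (no match yet)
Bit 2: prefix='000' -> emit 'l', reset
Bit 3: prefix='1' -> emit 'b', reset
Bit 4: prefix='1' -> emit 'b', reset
Bit 5: prefix='0' (no match yet)
Bit 6: prefix='01' -> emit 'k', reset
Bit 7: prefix='0' (no match yet)
Bit 8: prefix='00' (no match yet)
Bit 9: prefix='001' -> emit 'f', reset
Bit 10: prefix='0' (no match yet)

Answer: 0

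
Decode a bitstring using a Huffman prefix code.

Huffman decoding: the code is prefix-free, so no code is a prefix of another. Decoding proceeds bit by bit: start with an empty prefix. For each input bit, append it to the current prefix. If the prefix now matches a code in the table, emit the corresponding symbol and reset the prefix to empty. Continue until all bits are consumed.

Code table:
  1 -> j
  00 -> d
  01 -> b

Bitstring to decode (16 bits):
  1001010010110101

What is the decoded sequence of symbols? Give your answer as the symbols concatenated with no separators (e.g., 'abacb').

Answer: jdjbdjbjbb

Derivation:
Bit 0: prefix='1' -> emit 'j', reset
Bit 1: prefix='0' (no match yet)
Bit 2: prefix='00' -> emit 'd', reset
Bit 3: prefix='1' -> emit 'j', reset
Bit 4: prefix='0' (no match yet)
Bit 5: prefix='01' -> emit 'b', reset
Bit 6: prefix='0' (no match yet)
Bit 7: prefix='00' -> emit 'd', reset
Bit 8: prefix='1' -> emit 'j', reset
Bit 9: prefix='0' (no match yet)
Bit 10: prefix='01' -> emit 'b', reset
Bit 11: prefix='1' -> emit 'j', reset
Bit 12: prefix='0' (no match yet)
Bit 13: prefix='01' -> emit 'b', reset
Bit 14: prefix='0' (no match yet)
Bit 15: prefix='01' -> emit 'b', reset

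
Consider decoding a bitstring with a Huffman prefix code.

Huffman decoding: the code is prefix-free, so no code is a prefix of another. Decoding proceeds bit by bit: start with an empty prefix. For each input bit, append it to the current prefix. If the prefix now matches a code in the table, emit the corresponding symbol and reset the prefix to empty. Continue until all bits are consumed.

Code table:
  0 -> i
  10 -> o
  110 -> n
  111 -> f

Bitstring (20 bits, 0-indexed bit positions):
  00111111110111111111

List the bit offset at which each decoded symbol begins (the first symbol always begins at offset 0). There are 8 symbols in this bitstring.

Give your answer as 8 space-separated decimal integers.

Answer: 0 1 2 5 8 11 14 17

Derivation:
Bit 0: prefix='0' -> emit 'i', reset
Bit 1: prefix='0' -> emit 'i', reset
Bit 2: prefix='1' (no match yet)
Bit 3: prefix='11' (no match yet)
Bit 4: prefix='111' -> emit 'f', reset
Bit 5: prefix='1' (no match yet)
Bit 6: prefix='11' (no match yet)
Bit 7: prefix='111' -> emit 'f', reset
Bit 8: prefix='1' (no match yet)
Bit 9: prefix='11' (no match yet)
Bit 10: prefix='110' -> emit 'n', reset
Bit 11: prefix='1' (no match yet)
Bit 12: prefix='11' (no match yet)
Bit 13: prefix='111' -> emit 'f', reset
Bit 14: prefix='1' (no match yet)
Bit 15: prefix='11' (no match yet)
Bit 16: prefix='111' -> emit 'f', reset
Bit 17: prefix='1' (no match yet)
Bit 18: prefix='11' (no match yet)
Bit 19: prefix='111' -> emit 'f', reset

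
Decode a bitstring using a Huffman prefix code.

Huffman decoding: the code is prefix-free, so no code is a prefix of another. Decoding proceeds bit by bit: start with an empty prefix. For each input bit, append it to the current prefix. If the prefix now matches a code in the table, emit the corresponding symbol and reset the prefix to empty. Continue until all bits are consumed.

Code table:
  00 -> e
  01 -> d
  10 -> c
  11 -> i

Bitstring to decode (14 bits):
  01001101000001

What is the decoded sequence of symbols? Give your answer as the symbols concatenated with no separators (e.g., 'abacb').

Bit 0: prefix='0' (no match yet)
Bit 1: prefix='01' -> emit 'd', reset
Bit 2: prefix='0' (no match yet)
Bit 3: prefix='00' -> emit 'e', reset
Bit 4: prefix='1' (no match yet)
Bit 5: prefix='11' -> emit 'i', reset
Bit 6: prefix='0' (no match yet)
Bit 7: prefix='01' -> emit 'd', reset
Bit 8: prefix='0' (no match yet)
Bit 9: prefix='00' -> emit 'e', reset
Bit 10: prefix='0' (no match yet)
Bit 11: prefix='00' -> emit 'e', reset
Bit 12: prefix='0' (no match yet)
Bit 13: prefix='01' -> emit 'd', reset

Answer: deideed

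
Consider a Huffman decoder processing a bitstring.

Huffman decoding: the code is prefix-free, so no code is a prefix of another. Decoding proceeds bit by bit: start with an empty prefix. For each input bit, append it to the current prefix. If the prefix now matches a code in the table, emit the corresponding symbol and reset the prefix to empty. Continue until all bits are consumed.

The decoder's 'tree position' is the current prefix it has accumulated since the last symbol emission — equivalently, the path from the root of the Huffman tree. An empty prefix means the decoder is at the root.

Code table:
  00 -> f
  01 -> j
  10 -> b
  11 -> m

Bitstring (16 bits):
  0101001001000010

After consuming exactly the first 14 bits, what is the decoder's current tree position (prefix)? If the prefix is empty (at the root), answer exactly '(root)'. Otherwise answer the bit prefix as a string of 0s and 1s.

Bit 0: prefix='0' (no match yet)
Bit 1: prefix='01' -> emit 'j', reset
Bit 2: prefix='0' (no match yet)
Bit 3: prefix='01' -> emit 'j', reset
Bit 4: prefix='0' (no match yet)
Bit 5: prefix='00' -> emit 'f', reset
Bit 6: prefix='1' (no match yet)
Bit 7: prefix='10' -> emit 'b', reset
Bit 8: prefix='0' (no match yet)
Bit 9: prefix='01' -> emit 'j', reset
Bit 10: prefix='0' (no match yet)
Bit 11: prefix='00' -> emit 'f', reset
Bit 12: prefix='0' (no match yet)
Bit 13: prefix='00' -> emit 'f', reset

Answer: (root)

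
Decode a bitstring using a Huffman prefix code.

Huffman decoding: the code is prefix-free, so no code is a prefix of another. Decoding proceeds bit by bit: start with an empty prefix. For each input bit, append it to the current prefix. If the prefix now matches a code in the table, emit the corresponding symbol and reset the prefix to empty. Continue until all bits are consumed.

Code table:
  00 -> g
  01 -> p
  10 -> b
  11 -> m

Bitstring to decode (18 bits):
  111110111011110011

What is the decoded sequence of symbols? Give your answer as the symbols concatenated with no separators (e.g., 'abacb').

Bit 0: prefix='1' (no match yet)
Bit 1: prefix='11' -> emit 'm', reset
Bit 2: prefix='1' (no match yet)
Bit 3: prefix='11' -> emit 'm', reset
Bit 4: prefix='1' (no match yet)
Bit 5: prefix='10' -> emit 'b', reset
Bit 6: prefix='1' (no match yet)
Bit 7: prefix='11' -> emit 'm', reset
Bit 8: prefix='1' (no match yet)
Bit 9: prefix='10' -> emit 'b', reset
Bit 10: prefix='1' (no match yet)
Bit 11: prefix='11' -> emit 'm', reset
Bit 12: prefix='1' (no match yet)
Bit 13: prefix='11' -> emit 'm', reset
Bit 14: prefix='0' (no match yet)
Bit 15: prefix='00' -> emit 'g', reset
Bit 16: prefix='1' (no match yet)
Bit 17: prefix='11' -> emit 'm', reset

Answer: mmbmbmmgm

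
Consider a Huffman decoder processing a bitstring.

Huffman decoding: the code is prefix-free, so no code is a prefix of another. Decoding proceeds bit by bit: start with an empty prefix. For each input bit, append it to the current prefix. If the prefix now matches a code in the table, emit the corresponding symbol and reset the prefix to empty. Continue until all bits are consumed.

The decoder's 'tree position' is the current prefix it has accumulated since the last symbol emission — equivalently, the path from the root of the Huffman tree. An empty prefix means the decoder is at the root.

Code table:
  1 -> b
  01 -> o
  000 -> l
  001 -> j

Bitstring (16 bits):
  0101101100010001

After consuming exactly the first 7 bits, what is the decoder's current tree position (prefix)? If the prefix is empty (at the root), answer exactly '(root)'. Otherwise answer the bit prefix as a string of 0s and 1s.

Bit 0: prefix='0' (no match yet)
Bit 1: prefix='01' -> emit 'o', reset
Bit 2: prefix='0' (no match yet)
Bit 3: prefix='01' -> emit 'o', reset
Bit 4: prefix='1' -> emit 'b', reset
Bit 5: prefix='0' (no match yet)
Bit 6: prefix='01' -> emit 'o', reset

Answer: (root)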